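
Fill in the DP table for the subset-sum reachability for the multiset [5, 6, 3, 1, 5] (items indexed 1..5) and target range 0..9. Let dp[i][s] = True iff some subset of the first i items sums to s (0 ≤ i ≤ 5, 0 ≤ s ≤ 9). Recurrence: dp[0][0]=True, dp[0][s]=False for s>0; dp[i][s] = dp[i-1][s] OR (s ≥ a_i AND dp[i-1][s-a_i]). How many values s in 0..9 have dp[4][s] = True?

i\s   0   1   2   3   4   5   6   7   8   9
  0   T   F   F   F   F   F   F   F   F   F
  1   T   F   F   F   F   T   F   F   F   F
  2   T   F   F   F   F   T   T   F   F   F
  3   T   F   F   T   F   T   T   F   T   T
  4   T   T   F   T   T   T   T   T   T   T
  5   T   T   F   T   T   T   T   T   T   T

9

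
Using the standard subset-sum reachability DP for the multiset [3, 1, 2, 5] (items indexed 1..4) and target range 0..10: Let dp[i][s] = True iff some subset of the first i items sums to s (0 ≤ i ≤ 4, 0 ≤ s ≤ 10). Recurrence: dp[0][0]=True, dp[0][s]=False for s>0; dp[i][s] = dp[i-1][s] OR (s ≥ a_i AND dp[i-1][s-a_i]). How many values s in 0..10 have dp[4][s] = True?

i\s   0   1   2   3   4   5   6   7   8   9  10
  0   T   F   F   F   F   F   F   F   F   F   F
  1   T   F   F   T   F   F   F   F   F   F   F
  2   T   T   F   T   T   F   F   F   F   F   F
  3   T   T   T   T   T   T   T   F   F   F   F
  4   T   T   T   T   T   T   T   T   T   T   T

11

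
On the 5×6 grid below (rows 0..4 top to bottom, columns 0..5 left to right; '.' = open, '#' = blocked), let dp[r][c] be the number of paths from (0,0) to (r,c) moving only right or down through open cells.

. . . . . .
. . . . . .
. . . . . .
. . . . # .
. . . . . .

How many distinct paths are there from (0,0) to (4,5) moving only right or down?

r\c   0   1   2   3   4   5
  0   1   1   1   1   1   1
  1   1   2   3   4   5   6
  2   1   3   6  10  15  21
  3   1   4  10  20   0  21
  4   1   5  15  35  35  56

56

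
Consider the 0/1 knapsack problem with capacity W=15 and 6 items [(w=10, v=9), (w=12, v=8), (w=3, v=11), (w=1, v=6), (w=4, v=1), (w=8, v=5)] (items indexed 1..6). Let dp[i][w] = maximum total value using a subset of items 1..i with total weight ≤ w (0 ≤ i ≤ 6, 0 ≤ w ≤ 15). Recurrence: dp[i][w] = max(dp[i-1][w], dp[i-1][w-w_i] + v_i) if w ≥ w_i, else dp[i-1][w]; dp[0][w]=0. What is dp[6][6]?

17

i\w   0   1   2   3   4   5   6   7   8   9  10  11  12  13  14  15
  0   0   0   0   0   0   0   0   0   0   0   0   0   0   0   0   0
  1   0   0   0   0   0   0   0   0   0   0   9   9   9   9   9   9
  2   0   0   0   0   0   0   0   0   0   0   9   9   9   9   9   9
  3   0   0   0  11  11  11  11  11  11  11  11  11  11  20  20  20
  4   0   6   6  11  17  17  17  17  17  17  17  17  17  20  26  26
  5   0   6   6  11  17  17  17  17  18  18  18  18  18  20  26  26
  6   0   6   6  11  17  17  17  17  18  18  18  18  22  22  26  26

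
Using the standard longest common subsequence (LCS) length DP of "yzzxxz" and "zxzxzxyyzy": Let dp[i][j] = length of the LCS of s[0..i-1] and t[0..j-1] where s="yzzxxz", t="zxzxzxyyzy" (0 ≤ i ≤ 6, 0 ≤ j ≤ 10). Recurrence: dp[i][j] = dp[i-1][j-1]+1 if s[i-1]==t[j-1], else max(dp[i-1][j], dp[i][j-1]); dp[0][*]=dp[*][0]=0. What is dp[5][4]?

3

   ''  z  x  z  x  z  x  y  y  z  y
''  0  0  0  0  0  0  0  0  0  0  0
 y  0  0  0  0  0  0  0  1  1  1  1
 z  0  1  1  1  1  1  1  1  1  2  2
 z  0  1  1  2  2  2  2  2  2  2  2
 x  0  1  2  2  3  3  3  3  3  3  3
 x  0  1  2  2  3  3  4  4  4  4  4
 z  0  1  2  3  3  4  4  4  4  5  5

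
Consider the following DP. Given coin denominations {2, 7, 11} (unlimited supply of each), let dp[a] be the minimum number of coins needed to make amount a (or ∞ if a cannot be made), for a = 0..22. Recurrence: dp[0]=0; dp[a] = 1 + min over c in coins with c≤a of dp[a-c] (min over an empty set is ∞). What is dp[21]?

3

 a  0  1  2  3  4  5  6  7  8  9 10 11 12 13 14 15 16 17 18 19 20 21 22
dp  0  -  1  -  2  -  3  1  4  2  5  1  6  2  2  3  3  4  2  5  3  3  2
(- denotes ∞ / unreachable)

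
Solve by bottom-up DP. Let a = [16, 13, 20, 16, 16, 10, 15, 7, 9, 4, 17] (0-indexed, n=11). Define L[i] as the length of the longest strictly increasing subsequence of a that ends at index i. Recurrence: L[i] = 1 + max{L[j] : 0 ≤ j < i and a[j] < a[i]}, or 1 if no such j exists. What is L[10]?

3

   i    0    1    2    3    4    5    6    7    8    9   10
a[i]   16   13   20   16   16   10   15    7    9    4   17
L[i]    1    1    2    2    2    1    2    1    2    1    3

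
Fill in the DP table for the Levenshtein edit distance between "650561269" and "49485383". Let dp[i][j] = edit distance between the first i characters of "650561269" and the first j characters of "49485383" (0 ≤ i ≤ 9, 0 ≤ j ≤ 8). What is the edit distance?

9

   ''  4  9  4  8  5  3  8  3
''  0  1  2  3  4  5  6  7  8
 6  1  1  2  3  4  5  6  7  8
 5  2  2  2  3  4  4  5  6  7
 0  3  3  3  3  4  5  5  6  7
 5  4  4  4  4  4  4  5  6  7
 6  5  5  5  5  5  5  5  6  7
 1  6  6  6  6  6  6  6  6  7
 2  7  7  7  7  7  7  7  7  7
 6  8  8  8  8  8  8  8  8  8
 9  9  9  8  9  9  9  9  9  9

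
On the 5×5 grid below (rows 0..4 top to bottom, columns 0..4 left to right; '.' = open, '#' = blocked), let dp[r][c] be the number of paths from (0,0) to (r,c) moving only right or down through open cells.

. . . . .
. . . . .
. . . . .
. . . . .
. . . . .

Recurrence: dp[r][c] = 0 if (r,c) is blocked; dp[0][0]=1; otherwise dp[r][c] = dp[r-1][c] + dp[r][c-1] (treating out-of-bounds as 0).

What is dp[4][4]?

r\c   0   1   2   3   4
  0   1   1   1   1   1
  1   1   2   3   4   5
  2   1   3   6  10  15
  3   1   4  10  20  35
  4   1   5  15  35  70

70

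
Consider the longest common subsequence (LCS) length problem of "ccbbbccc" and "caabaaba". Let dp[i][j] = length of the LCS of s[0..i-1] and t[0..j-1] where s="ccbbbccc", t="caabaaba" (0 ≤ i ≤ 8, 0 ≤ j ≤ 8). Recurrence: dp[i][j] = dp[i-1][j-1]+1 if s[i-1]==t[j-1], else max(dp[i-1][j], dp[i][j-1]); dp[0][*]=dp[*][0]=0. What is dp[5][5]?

   ''  c  a  a  b  a  a  b  a
''  0  0  0  0  0  0  0  0  0
 c  0  1  1  1  1  1  1  1  1
 c  0  1  1  1  1  1  1  1  1
 b  0  1  1  1  2  2  2  2  2
 b  0  1  1  1  2  2  2  3  3
 b  0  1  1  1  2  2  2  3  3
 c  0  1  1  1  2  2  2  3  3
 c  0  1  1  1  2  2  2  3  3
 c  0  1  1  1  2  2  2  3  3

2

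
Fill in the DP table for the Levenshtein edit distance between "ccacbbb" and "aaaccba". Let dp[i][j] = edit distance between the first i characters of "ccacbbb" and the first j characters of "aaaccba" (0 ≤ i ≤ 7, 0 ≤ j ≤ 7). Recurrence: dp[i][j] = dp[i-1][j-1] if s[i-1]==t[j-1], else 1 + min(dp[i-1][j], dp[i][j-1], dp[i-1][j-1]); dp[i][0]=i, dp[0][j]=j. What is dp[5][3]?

4

   ''  a  a  a  c  c  b  a
''  0  1  2  3  4  5  6  7
 c  1  1  2  3  3  4  5  6
 c  2  2  2  3  3  3  4  5
 a  3  2  2  2  3  4  4  4
 c  4  3  3  3  2  3  4  5
 b  5  4  4  4  3  3  3  4
 b  6  5  5  5  4  4  3  4
 b  7  6  6  6  5  5  4  4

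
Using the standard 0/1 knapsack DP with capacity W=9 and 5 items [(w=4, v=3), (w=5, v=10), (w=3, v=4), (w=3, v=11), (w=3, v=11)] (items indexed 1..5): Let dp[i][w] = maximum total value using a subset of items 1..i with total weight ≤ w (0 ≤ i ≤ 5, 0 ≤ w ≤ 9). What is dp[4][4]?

11

i\w   0   1   2   3   4   5   6   7   8   9
  0   0   0   0   0   0   0   0   0   0   0
  1   0   0   0   0   3   3   3   3   3   3
  2   0   0   0   0   3  10  10  10  10  13
  3   0   0   0   4   4  10  10  10  14  14
  4   0   0   0  11  11  11  15  15  21  21
  5   0   0   0  11  11  11  22  22  22  26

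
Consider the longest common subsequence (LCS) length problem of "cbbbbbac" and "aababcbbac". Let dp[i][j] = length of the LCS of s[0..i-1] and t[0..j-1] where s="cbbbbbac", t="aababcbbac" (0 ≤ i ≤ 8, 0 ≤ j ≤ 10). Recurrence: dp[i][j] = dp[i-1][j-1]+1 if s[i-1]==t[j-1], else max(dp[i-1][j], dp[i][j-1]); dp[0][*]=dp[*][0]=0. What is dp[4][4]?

1

   ''  a  a  b  a  b  c  b  b  a  c
''  0  0  0  0  0  0  0  0  0  0  0
 c  0  0  0  0  0  0  1  1  1  1  1
 b  0  0  0  1  1  1  1  2  2  2  2
 b  0  0  0  1  1  2  2  2  3  3  3
 b  0  0  0  1  1  2  2  3  3  3  3
 b  0  0  0  1  1  2  2  3  4  4  4
 b  0  0  0  1  1  2  2  3  4  4  4
 a  0  1  1  1  2  2  2  3  4  5  5
 c  0  1  1  1  2  2  3  3  4  5  6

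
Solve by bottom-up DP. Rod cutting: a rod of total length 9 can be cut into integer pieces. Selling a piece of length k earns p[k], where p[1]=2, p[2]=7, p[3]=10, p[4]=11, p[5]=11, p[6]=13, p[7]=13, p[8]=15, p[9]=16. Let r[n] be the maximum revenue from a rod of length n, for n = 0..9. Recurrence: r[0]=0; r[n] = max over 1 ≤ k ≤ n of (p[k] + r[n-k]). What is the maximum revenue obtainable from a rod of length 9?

   n    0    1    2    3    4    5    6    7    8    9
r[n]    0    2    7   10   14   17   21   24   28   31

31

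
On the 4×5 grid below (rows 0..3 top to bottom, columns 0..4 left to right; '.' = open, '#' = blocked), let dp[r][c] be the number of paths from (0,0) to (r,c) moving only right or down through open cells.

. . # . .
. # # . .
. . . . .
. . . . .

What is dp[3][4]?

5

r\c   0   1   2   3   4
  0   1   1   0   0   0
  1   1   0   0   0   0
  2   1   1   1   1   1
  3   1   2   3   4   5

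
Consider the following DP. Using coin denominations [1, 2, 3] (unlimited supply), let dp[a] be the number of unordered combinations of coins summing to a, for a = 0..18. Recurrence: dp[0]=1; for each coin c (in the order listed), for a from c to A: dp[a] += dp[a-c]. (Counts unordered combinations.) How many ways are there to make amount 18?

after  coin     0     1     2     3     4     5     6     7     8     9    10    11    12    13    14    15    16    17    18
          1     1     1     1     1     1     1     1     1     1     1     1     1     1     1     1     1     1     1     1
          2     1     1     2     2     3     3     4     4     5     5     6     6     7     7     8     8     9     9    10
          3     1     1     2     3     4     5     7     8    10    12    14    16    19    21    24    27    30    33    37

37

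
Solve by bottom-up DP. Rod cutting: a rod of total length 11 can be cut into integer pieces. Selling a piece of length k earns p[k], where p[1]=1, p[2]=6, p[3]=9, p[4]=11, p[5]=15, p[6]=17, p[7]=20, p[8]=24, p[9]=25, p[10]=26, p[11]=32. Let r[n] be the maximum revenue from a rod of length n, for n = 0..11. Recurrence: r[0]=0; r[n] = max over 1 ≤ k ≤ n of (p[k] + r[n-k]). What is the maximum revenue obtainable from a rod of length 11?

   n    0    1    2    3    4    5    6    7    8    9   10   11
r[n]    0    1    6    9   12   15   18   21   24   27   30   33

33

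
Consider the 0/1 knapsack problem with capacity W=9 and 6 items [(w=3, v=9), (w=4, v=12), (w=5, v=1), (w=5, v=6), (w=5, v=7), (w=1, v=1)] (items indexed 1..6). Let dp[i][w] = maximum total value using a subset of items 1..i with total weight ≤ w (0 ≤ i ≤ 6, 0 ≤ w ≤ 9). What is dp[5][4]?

12

i\w   0   1   2   3   4   5   6   7   8   9
  0   0   0   0   0   0   0   0   0   0   0
  1   0   0   0   9   9   9   9   9   9   9
  2   0   0   0   9  12  12  12  21  21  21
  3   0   0   0   9  12  12  12  21  21  21
  4   0   0   0   9  12  12  12  21  21  21
  5   0   0   0   9  12  12  12  21  21  21
  6   0   1   1   9  12  13  13  21  22  22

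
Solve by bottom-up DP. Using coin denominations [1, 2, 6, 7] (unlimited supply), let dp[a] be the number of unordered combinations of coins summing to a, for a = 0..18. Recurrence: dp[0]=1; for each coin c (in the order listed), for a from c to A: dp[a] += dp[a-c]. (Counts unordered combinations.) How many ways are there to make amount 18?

after  coin     0     1     2     3     4     5     6     7     8     9    10    11    12    13    14    15    16    17    18
          1     1     1     1     1     1     1     1     1     1     1     1     1     1     1     1     1     1     1     1
          2     1     1     2     2     3     3     4     4     5     5     6     6     7     7     8     8     9     9    10
          6     1     1     2     2     3     3     5     5     7     7     9     9    12    12    15    15    18    18    22
          7     1     1     2     2     3     3     5     6     8     9    11    12    15    17    21    23    27    29    34

34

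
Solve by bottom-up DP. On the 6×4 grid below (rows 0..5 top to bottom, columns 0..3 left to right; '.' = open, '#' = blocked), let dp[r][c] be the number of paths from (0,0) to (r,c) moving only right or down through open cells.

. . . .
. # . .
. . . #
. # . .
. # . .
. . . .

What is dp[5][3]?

r\c   0   1   2   3
  0   1   1   1   1
  1   1   0   1   2
  2   1   1   2   0
  3   1   0   2   2
  4   1   0   2   4
  5   1   1   3   7

7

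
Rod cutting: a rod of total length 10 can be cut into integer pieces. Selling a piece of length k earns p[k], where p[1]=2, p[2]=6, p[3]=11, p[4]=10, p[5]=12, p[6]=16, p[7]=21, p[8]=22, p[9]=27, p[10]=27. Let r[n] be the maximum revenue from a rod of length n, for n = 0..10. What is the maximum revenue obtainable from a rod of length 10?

35

   n    0    1    2    3    4    5    6    7    8    9   10
r[n]    0    2    6   11   13   17   22   24   28   33   35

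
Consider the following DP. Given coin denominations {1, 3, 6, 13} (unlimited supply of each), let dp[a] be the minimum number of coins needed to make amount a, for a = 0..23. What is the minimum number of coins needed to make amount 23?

 a  0  1  2  3  4  5  6  7  8  9 10 11 12 13 14 15 16 17 18 19 20 21 22 23
dp  0  1  2  1  2  3  1  2  3  2  3  4  2  1  2  3  2  3  3  2  3  4  3  4

4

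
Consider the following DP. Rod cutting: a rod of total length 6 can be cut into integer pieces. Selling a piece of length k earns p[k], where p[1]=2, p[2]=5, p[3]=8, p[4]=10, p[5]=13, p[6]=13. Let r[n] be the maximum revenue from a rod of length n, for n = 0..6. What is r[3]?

   n    0    1    2    3    4    5    6
r[n]    0    2    5    8   10   13   16

8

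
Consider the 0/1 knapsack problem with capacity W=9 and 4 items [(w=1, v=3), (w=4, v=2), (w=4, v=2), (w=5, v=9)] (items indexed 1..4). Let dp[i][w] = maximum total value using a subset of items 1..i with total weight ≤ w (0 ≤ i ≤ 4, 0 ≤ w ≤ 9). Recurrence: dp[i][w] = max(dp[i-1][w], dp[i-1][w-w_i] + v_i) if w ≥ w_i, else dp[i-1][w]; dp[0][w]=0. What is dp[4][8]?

i\w   0   1   2   3   4   5   6   7   8   9
  0   0   0   0   0   0   0   0   0   0   0
  1   0   3   3   3   3   3   3   3   3   3
  2   0   3   3   3   3   5   5   5   5   5
  3   0   3   3   3   3   5   5   5   5   7
  4   0   3   3   3   3   9  12  12  12  12

12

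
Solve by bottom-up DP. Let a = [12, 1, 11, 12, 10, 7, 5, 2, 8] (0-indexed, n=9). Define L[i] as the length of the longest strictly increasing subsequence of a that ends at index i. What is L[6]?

   i    0    1    2    3    4    5    6    7    8
a[i]   12    1   11   12   10    7    5    2    8
L[i]    1    1    2    3    2    2    2    2    3

2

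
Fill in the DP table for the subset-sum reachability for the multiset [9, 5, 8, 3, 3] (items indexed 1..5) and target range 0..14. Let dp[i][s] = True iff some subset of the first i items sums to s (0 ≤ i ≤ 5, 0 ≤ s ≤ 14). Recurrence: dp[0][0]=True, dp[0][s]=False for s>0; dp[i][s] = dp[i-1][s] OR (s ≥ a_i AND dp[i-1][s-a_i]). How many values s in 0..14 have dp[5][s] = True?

i\s   0   1   2   3   4   5   6   7   8   9  10  11  12  13  14
  0   T   F   F   F   F   F   F   F   F   F   F   F   F   F   F
  1   T   F   F   F   F   F   F   F   F   T   F   F   F   F   F
  2   T   F   F   F   F   T   F   F   F   T   F   F   F   F   T
  3   T   F   F   F   F   T   F   F   T   T   F   F   F   T   T
  4   T   F   F   T   F   T   F   F   T   T   F   T   T   T   T
  5   T   F   F   T   F   T   T   F   T   T   F   T   T   T   T

10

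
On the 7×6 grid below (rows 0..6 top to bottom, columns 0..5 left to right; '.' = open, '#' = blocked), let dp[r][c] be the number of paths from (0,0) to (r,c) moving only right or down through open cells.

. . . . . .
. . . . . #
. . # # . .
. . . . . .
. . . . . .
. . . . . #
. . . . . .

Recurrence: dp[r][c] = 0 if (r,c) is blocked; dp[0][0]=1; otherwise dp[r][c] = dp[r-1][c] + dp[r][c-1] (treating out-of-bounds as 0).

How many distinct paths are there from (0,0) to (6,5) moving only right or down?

100

r\c   0   1   2   3   4   5
  0   1   1   1   1   1   1
  1   1   2   3   4   5   0
  2   1   3   0   0   5   5
  3   1   4   4   4   9  14
  4   1   5   9  13  22  36
  5   1   6  15  28  50   0
  6   1   7  22  50 100 100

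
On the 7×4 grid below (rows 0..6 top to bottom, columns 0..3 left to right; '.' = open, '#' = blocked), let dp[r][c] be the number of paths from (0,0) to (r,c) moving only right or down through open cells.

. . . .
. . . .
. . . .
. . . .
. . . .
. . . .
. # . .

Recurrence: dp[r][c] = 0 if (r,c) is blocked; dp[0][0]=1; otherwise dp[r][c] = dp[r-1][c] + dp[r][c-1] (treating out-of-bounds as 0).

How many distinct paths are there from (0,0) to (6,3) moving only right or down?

r\c   0   1   2   3
  0   1   1   1   1
  1   1   2   3   4
  2   1   3   6  10
  3   1   4  10  20
  4   1   5  15  35
  5   1   6  21  56
  6   1   0  21  77

77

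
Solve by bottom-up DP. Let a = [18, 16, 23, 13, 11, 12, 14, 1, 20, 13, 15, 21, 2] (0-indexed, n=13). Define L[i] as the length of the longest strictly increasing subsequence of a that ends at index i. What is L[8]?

4

   i    0    1    2    3    4    5    6    7    8    9   10   11   12
a[i]   18   16   23   13   11   12   14    1   20   13   15   21    2
L[i]    1    1    2    1    1    2    3    1    4    3    4    5    2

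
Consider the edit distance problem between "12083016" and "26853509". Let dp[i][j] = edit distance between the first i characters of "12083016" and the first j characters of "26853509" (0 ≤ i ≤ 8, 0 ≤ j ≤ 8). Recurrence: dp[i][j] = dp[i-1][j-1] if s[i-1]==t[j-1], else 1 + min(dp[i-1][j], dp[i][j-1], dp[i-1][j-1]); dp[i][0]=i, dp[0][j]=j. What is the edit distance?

6

   ''  2  6  8  5  3  5  0  9
''  0  1  2  3  4  5  6  7  8
 1  1  1  2  3  4  5  6  7  8
 2  2  1  2  3  4  5  6  7  8
 0  3  2  2  3  4  5  6  6  7
 8  4  3  3  2  3  4  5  6  7
 3  5  4  4  3  3  3  4  5  6
 0  6  5  5  4  4  4  4  4  5
 1  7  6  6  5  5  5  5  5  5
 6  8  7  6  6  6  6  6  6  6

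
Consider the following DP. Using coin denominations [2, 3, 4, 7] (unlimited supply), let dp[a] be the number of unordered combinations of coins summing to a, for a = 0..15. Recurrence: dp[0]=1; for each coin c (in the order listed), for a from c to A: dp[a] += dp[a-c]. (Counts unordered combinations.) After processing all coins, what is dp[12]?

after  coin     0     1     2     3     4     5     6     7     8     9    10    11    12    13    14    15
          2     1     0     1     0     1     0     1     0     1     0     1     0     1     0     1     0
          3     1     0     1     1     1     1     2     1     2     2     2     2     3     2     3     3
          4     1     0     1     1     2     1     3     2     4     3     5     4     7     5     8     7
          7     1     0     1     1     2     1     3     3     4     4     6     6     8     8    11    11

8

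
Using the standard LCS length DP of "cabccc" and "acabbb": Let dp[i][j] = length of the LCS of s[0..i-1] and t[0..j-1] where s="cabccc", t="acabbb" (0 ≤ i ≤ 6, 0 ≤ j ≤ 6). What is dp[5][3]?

   ''  a  c  a  b  b  b
''  0  0  0  0  0  0  0
 c  0  0  1  1  1  1  1
 a  0  1  1  2  2  2  2
 b  0  1  1  2  3  3  3
 c  0  1  2  2  3  3  3
 c  0  1  2  2  3  3  3
 c  0  1  2  2  3  3  3

2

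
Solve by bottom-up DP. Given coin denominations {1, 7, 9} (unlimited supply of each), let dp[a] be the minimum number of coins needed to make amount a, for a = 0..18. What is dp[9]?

 a  0  1  2  3  4  5  6  7  8  9 10 11 12 13 14 15 16 17 18
dp  0  1  2  3  4  5  6  1  2  1  2  3  4  5  2  3  2  3  2

1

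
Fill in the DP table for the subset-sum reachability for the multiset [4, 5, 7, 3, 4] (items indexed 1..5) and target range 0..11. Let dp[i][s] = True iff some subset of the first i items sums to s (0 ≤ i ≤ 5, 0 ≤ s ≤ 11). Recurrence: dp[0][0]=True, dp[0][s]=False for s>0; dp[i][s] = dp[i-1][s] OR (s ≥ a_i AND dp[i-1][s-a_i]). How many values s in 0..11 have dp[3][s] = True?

6

i\s   0   1   2   3   4   5   6   7   8   9  10  11
  0   T   F   F   F   F   F   F   F   F   F   F   F
  1   T   F   F   F   T   F   F   F   F   F   F   F
  2   T   F   F   F   T   T   F   F   F   T   F   F
  3   T   F   F   F   T   T   F   T   F   T   F   T
  4   T   F   F   T   T   T   F   T   T   T   T   T
  5   T   F   F   T   T   T   F   T   T   T   T   T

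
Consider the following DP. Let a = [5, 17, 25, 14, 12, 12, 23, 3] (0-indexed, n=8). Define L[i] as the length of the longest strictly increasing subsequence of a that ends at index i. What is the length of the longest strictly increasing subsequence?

3

   i    0    1    2    3    4    5    6    7
a[i]    5   17   25   14   12   12   23    3
L[i]    1    2    3    2    2    2    3    1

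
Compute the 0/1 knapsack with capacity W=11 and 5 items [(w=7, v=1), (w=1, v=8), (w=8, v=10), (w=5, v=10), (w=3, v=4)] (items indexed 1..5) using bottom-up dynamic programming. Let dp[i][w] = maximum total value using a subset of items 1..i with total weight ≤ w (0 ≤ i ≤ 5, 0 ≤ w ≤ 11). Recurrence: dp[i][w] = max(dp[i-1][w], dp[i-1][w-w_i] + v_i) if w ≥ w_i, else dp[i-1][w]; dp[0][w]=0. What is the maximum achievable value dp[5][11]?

22

i\w   0   1   2   3   4   5   6   7   8   9  10  11
  0   0   0   0   0   0   0   0   0   0   0   0   0
  1   0   0   0   0   0   0   0   1   1   1   1   1
  2   0   8   8   8   8   8   8   8   9   9   9   9
  3   0   8   8   8   8   8   8   8  10  18  18  18
  4   0   8   8   8   8  10  18  18  18  18  18  18
  5   0   8   8   8  12  12  18  18  18  22  22  22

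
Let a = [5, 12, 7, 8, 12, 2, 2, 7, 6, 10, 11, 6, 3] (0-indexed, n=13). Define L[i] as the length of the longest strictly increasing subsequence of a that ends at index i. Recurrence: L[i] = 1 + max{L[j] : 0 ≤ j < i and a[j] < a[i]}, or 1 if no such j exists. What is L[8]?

   i    0    1    2    3    4    5    6    7    8    9   10   11   12
a[i]    5   12    7    8   12    2    2    7    6   10   11    6    3
L[i]    1    2    2    3    4    1    1    2    2    4    5    2    2

2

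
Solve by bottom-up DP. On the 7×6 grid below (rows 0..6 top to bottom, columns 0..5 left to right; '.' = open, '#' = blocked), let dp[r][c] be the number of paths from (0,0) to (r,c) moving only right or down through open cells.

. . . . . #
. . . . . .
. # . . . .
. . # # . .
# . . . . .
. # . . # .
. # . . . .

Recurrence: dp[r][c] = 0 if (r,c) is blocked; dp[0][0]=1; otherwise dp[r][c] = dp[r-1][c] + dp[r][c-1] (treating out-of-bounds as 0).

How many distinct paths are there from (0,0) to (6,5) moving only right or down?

r\c   0   1   2   3   4   5
  0   1   1   1   1   1   0
  1   1   2   3   4   5   5
  2   1   0   3   7  12  17
  3   1   1   0   0  12  29
  4   0   1   1   1  13  42
  5   0   0   1   2   0  42
  6   0   0   1   3   3  45

45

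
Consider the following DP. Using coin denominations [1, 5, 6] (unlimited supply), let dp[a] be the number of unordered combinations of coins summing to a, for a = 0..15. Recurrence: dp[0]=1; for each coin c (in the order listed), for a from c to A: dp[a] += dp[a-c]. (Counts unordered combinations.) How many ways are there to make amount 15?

7

after  coin     0     1     2     3     4     5     6     7     8     9    10    11    12    13    14    15
          1     1     1     1     1     1     1     1     1     1     1     1     1     1     1     1     1
          5     1     1     1     1     1     2     2     2     2     2     3     3     3     3     3     4
          6     1     1     1     1     1     2     3     3     3     3     4     5     6     6     6     7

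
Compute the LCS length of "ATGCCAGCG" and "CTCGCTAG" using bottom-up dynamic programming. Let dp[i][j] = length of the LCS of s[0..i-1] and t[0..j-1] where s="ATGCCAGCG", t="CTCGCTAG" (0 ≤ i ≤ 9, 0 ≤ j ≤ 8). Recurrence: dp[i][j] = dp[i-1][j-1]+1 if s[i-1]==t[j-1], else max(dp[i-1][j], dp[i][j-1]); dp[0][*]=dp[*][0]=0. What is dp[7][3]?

2

   ''  C  T  C  G  C  T  A  G
''  0  0  0  0  0  0  0  0  0
 A  0  0  0  0  0  0  0  1  1
 T  0  0  1  1  1  1  1  1  1
 G  0  0  1  1  2  2  2  2  2
 C  0  1  1  2  2  3  3  3  3
 C  0  1  1  2  2  3  3  3  3
 A  0  1  1  2  2  3  3  4  4
 G  0  1  1  2  3  3  3  4  5
 C  0  1  1  2  3  4  4  4  5
 G  0  1  1  2  3  4  4  4  5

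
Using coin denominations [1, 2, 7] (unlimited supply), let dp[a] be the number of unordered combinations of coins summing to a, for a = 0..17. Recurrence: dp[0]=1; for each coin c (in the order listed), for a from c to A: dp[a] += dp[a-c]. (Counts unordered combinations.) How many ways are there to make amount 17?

17

after  coin     0     1     2     3     4     5     6     7     8     9    10    11    12    13    14    15    16    17
          1     1     1     1     1     1     1     1     1     1     1     1     1     1     1     1     1     1     1
          2     1     1     2     2     3     3     4     4     5     5     6     6     7     7     8     8     9     9
          7     1     1     2     2     3     3     4     5     6     7     8     9    10    11    13    14    16    17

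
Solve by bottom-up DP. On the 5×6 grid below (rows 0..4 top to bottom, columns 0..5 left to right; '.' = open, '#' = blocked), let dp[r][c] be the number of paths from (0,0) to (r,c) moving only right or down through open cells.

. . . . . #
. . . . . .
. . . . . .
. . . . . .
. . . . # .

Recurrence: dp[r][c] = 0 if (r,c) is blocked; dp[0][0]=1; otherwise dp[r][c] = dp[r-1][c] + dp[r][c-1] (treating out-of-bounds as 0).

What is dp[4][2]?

15

r\c   0   1   2   3   4   5
  0   1   1   1   1   1   0
  1   1   2   3   4   5   5
  2   1   3   6  10  15  20
  3   1   4  10  20  35  55
  4   1   5  15  35   0  55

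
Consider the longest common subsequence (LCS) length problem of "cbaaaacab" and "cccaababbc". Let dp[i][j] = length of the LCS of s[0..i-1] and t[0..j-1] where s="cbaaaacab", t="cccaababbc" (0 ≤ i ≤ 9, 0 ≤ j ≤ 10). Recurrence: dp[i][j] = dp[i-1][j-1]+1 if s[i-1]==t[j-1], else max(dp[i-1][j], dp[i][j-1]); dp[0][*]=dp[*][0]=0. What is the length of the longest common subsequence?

5

   ''  c  c  c  a  a  b  a  b  b  c
''  0  0  0  0  0  0  0  0  0  0  0
 c  0  1  1  1  1  1  1  1  1  1  1
 b  0  1  1  1  1  1  2  2  2  2  2
 a  0  1  1  1  2  2  2  3  3  3  3
 a  0  1  1  1  2  3  3  3  3  3  3
 a  0  1  1  1  2  3  3  4  4  4  4
 a  0  1  1  1  2  3  3  4  4  4  4
 c  0  1  2  2  2  3  3  4  4  4  5
 a  0  1  2  2  3  3  3  4  4  4  5
 b  0  1  2  2  3  3  4  4  5  5  5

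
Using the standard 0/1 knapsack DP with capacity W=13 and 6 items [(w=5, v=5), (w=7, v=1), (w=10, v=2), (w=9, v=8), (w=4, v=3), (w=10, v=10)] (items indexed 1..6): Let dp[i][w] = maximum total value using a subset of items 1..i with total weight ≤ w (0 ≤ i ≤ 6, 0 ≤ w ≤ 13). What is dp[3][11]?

i\w   0   1   2   3   4   5   6   7   8   9  10  11  12  13
  0   0   0   0   0   0   0   0   0   0   0   0   0   0   0
  1   0   0   0   0   0   5   5   5   5   5   5   5   5   5
  2   0   0   0   0   0   5   5   5   5   5   5   5   6   6
  3   0   0   0   0   0   5   5   5   5   5   5   5   6   6
  4   0   0   0   0   0   5   5   5   5   8   8   8   8   8
  5   0   0   0   0   3   5   5   5   5   8   8   8   8  11
  6   0   0   0   0   3   5   5   5   5   8  10  10  10  11

5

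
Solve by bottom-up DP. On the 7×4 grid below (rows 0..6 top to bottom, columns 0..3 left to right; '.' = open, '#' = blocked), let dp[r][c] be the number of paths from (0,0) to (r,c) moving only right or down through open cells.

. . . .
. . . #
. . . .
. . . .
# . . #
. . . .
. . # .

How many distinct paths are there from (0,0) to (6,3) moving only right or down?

18

r\c   0   1   2   3
  0   1   1   1   1
  1   1   2   3   0
  2   1   3   6   6
  3   1   4  10  16
  4   0   4  14   0
  5   0   4  18  18
  6   0   4   0  18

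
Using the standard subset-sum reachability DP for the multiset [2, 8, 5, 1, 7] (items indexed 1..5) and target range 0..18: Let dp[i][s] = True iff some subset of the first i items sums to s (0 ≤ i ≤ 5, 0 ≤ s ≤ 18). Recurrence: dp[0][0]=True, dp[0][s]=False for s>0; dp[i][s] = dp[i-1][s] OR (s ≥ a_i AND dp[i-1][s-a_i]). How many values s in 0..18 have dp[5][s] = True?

i\s   0   1   2   3   4   5   6   7   8   9  10  11  12  13  14  15  16  17  18
  0   T   F   F   F   F   F   F   F   F   F   F   F   F   F   F   F   F   F   F
  1   T   F   T   F   F   F   F   F   F   F   F   F   F   F   F   F   F   F   F
  2   T   F   T   F   F   F   F   F   T   F   T   F   F   F   F   F   F   F   F
  3   T   F   T   F   F   T   F   T   T   F   T   F   F   T   F   T   F   F   F
  4   T   T   T   T   F   T   T   T   T   T   T   T   F   T   T   T   T   F   F
  5   T   T   T   T   F   T   T   T   T   T   T   T   T   T   T   T   T   T   T

18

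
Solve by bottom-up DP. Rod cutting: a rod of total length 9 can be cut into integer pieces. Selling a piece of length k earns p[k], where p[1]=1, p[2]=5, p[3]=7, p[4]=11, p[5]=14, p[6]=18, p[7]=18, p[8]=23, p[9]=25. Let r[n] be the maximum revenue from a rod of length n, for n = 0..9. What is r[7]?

   n    0    1    2    3    4    5    6    7    8    9
r[n]    0    1    5    7   11   14   18   19   23   25

19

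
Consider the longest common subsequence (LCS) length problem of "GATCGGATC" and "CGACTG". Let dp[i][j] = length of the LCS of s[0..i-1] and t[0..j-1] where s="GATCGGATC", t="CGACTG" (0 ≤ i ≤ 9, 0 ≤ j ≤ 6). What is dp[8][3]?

   ''  C  G  A  C  T  G
''  0  0  0  0  0  0  0
 G  0  0  1  1  1  1  1
 A  0  0  1  2  2  2  2
 T  0  0  1  2  2  3  3
 C  0  1  1  2  3  3  3
 G  0  1  2  2  3  3  4
 G  0  1  2  2  3  3  4
 A  0  1  2  3  3  3  4
 T  0  1  2  3  3  4  4
 C  0  1  2  3  4  4  4

3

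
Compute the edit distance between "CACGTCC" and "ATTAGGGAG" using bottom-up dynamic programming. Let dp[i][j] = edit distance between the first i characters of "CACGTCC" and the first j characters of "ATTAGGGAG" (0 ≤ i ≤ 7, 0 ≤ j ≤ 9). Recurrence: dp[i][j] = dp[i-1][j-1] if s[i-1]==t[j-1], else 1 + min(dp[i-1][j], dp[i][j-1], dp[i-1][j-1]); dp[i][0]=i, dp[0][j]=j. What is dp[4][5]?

4

   ''  A  T  T  A  G  G  G  A  G
''  0  1  2  3  4  5  6  7  8  9
 C  1  1  2  3  4  5  6  7  8  9
 A  2  1  2  3  3  4  5  6  7  8
 C  3  2  2  3  4  4  5  6  7  8
 G  4  3  3  3  4  4  4  5  6  7
 T  5  4  3  3  4  5  5  5  6  7
 C  6  5  4  4  4  5  6  6  6  7
 C  7  6  5  5  5  5  6  7  7  7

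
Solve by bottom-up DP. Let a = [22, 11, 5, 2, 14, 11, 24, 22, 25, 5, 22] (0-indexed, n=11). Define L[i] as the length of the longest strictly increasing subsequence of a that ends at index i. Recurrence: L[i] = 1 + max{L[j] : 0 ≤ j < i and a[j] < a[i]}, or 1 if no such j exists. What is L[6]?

   i    0    1    2    3    4    5    6    7    8    9   10
a[i]   22   11    5    2   14   11   24   22   25    5   22
L[i]    1    1    1    1    2    2    3    3    4    2    3

3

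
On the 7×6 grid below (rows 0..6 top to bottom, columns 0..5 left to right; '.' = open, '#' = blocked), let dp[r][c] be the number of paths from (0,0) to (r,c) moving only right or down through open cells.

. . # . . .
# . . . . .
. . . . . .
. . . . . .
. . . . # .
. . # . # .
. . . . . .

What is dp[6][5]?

r\c   0   1   2   3   4   5
  0   1   1   0   0   0   0
  1   0   1   1   1   1   1
  2   0   1   2   3   4   5
  3   0   1   3   6  10  15
  4   0   1   4  10   0  15
  5   0   1   0  10   0  15
  6   0   1   1  11  11  26

26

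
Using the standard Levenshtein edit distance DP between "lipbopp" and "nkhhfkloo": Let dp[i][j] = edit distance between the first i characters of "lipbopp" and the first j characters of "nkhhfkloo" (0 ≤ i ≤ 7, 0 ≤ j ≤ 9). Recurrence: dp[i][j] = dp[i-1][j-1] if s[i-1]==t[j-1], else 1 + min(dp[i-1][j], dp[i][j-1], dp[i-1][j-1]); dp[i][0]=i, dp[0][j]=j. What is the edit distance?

   ''  n  k  h  h  f  k  l  o  o
''  0  1  2  3  4  5  6  7  8  9
 l  1  1  2  3  4  5  6  6  7  8
 i  2  2  2  3  4  5  6  7  7  8
 p  3  3  3  3  4  5  6  7  8  8
 b  4  4  4  4  4  5  6  7  8  9
 o  5  5  5  5  5  5  6  7  7  8
 p  6  6  6  6  6  6  6  7  8  8
 p  7  7  7  7  7  7  7  7  8  9

9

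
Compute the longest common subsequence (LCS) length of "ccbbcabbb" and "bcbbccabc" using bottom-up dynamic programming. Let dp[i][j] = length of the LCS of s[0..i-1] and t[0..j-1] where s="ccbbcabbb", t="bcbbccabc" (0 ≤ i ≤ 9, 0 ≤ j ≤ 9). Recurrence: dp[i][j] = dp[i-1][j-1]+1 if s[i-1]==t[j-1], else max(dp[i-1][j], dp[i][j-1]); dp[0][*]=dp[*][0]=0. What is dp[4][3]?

   ''  b  c  b  b  c  c  a  b  c
''  0  0  0  0  0  0  0  0  0  0
 c  0  0  1  1  1  1  1  1  1  1
 c  0  0  1  1  1  2  2  2  2  2
 b  0  1  1  2  2  2  2  2  3  3
 b  0  1  1  2  3  3  3  3  3  3
 c  0  1  2  2  3  4  4  4  4  4
 a  0  1  2  2  3  4  4  5  5  5
 b  0  1  2  3  3  4  4  5  6  6
 b  0  1  2  3  4  4  4  5  6  6
 b  0  1  2  3  4  4  4  5  6  6

2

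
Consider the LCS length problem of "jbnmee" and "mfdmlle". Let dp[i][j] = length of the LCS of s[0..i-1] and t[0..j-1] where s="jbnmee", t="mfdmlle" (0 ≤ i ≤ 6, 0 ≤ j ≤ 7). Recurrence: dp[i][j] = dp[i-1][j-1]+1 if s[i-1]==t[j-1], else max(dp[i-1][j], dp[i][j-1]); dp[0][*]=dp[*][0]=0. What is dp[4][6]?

   ''  m  f  d  m  l  l  e
''  0  0  0  0  0  0  0  0
 j  0  0  0  0  0  0  0  0
 b  0  0  0  0  0  0  0  0
 n  0  0  0  0  0  0  0  0
 m  0  1  1  1  1  1  1  1
 e  0  1  1  1  1  1  1  2
 e  0  1  1  1  1  1  1  2

1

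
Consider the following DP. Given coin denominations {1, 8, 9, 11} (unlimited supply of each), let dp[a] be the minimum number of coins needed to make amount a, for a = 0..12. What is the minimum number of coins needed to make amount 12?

 a  0  1  2  3  4  5  6  7  8  9 10 11 12
dp  0  1  2  3  4  5  6  7  1  1  2  1  2

2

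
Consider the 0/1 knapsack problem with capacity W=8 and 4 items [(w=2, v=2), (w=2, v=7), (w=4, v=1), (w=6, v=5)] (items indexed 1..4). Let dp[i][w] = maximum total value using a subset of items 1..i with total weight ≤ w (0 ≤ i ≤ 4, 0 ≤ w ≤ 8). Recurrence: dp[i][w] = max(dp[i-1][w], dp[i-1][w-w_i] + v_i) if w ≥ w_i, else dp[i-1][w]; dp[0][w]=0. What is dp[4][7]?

i\w   0   1   2   3   4   5   6   7   8
  0   0   0   0   0   0   0   0   0   0
  1   0   0   2   2   2   2   2   2   2
  2   0   0   7   7   9   9   9   9   9
  3   0   0   7   7   9   9   9   9  10
  4   0   0   7   7   9   9   9   9  12

9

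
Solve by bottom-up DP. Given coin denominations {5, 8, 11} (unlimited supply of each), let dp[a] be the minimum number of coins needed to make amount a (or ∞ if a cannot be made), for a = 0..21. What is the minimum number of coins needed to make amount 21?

 a  0  1  2  3  4  5  6  7  8  9 10 11 12 13 14 15 16 17 18 19 20 21
dp  0  -  -  -  -  1  -  -  1  -  2  1  -  2  -  3  2  -  3  2  4  3
(- denotes ∞ / unreachable)

3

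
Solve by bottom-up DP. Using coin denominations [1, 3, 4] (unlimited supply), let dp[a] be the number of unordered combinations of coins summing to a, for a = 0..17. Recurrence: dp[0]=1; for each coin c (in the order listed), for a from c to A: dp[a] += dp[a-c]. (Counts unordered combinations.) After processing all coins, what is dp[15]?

15

after  coin     0     1     2     3     4     5     6     7     8     9    10    11    12    13    14    15    16    17
          1     1     1     1     1     1     1     1     1     1     1     1     1     1     1     1     1     1     1
          3     1     1     1     2     2     2     3     3     3     4     4     4     5     5     5     6     6     6
          4     1     1     1     2     3     3     4     5     6     7     8     9    11    12    13    15    17    18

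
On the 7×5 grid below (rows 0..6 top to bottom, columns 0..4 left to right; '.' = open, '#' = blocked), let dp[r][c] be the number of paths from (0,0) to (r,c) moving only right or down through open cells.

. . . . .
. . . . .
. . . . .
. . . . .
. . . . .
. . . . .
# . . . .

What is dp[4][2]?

15

r\c   0   1   2   3   4
  0   1   1   1   1   1
  1   1   2   3   4   5
  2   1   3   6  10  15
  3   1   4  10  20  35
  4   1   5  15  35  70
  5   1   6  21  56 126
  6   0   6  27  83 209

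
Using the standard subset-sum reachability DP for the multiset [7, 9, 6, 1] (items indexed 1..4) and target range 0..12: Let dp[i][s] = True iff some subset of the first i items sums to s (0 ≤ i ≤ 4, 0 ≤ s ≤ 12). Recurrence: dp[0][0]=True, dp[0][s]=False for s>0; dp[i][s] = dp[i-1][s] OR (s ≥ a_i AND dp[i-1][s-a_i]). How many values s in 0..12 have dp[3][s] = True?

4

i\s   0   1   2   3   4   5   6   7   8   9  10  11  12
  0   T   F   F   F   F   F   F   F   F   F   F   F   F
  1   T   F   F   F   F   F   F   T   F   F   F   F   F
  2   T   F   F   F   F   F   F   T   F   T   F   F   F
  3   T   F   F   F   F   F   T   T   F   T   F   F   F
  4   T   T   F   F   F   F   T   T   T   T   T   F   F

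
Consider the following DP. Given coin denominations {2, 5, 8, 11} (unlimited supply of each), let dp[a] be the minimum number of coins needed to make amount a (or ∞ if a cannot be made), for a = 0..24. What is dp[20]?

 a  0  1  2  3  4  5  6  7  8  9 10 11 12 13 14 15 16 17 18 19 20 21 22 23 24
dp  0  -  1  -  2  1  3  2  1  3  2  1  3  2  4  3  2  4  3  2  4  3  2  4  3
(- denotes ∞ / unreachable)

4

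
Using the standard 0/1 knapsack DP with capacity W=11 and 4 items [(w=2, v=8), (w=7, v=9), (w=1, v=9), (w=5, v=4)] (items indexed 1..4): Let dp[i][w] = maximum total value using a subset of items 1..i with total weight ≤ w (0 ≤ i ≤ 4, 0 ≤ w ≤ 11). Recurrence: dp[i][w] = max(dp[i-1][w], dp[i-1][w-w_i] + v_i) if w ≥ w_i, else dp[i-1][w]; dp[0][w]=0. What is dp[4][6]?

i\w   0   1   2   3   4   5   6   7   8   9  10  11
  0   0   0   0   0   0   0   0   0   0   0   0   0
  1   0   0   8   8   8   8   8   8   8   8   8   8
  2   0   0   8   8   8   8   8   9   9  17  17  17
  3   0   9   9  17  17  17  17  17  18  18  26  26
  4   0   9   9  17  17  17  17  17  21  21  26  26

17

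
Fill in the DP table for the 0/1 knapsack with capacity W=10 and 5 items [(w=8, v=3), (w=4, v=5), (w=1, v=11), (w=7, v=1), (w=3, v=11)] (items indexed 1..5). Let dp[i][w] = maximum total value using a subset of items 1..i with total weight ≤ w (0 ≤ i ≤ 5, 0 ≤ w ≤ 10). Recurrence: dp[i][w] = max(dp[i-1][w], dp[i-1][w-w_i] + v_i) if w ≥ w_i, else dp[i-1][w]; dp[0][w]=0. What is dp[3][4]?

i\w   0   1   2   3   4   5   6   7   8   9  10
  0   0   0   0   0   0   0   0   0   0   0   0
  1   0   0   0   0   0   0   0   0   3   3   3
  2   0   0   0   0   5   5   5   5   5   5   5
  3   0  11  11  11  11  16  16  16  16  16  16
  4   0  11  11  11  11  16  16  16  16  16  16
  5   0  11  11  11  22  22  22  22  27  27  27

11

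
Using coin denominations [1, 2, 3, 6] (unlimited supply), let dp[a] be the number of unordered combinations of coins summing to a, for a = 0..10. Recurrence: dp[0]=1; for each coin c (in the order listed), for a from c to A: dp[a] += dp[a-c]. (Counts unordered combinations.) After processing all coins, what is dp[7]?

9

after  coin     0     1     2     3     4     5     6     7     8     9    10
          1     1     1     1     1     1     1     1     1     1     1     1
          2     1     1     2     2     3     3     4     4     5     5     6
          3     1     1     2     3     4     5     7     8    10    12    14
          6     1     1     2     3     4     5     8     9    12    15    18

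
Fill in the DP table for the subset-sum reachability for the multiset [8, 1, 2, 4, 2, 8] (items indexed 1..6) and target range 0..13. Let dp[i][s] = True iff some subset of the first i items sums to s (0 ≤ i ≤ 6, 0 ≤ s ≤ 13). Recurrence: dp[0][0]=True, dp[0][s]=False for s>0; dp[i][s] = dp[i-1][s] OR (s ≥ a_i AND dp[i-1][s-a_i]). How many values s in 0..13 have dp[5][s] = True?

i\s   0   1   2   3   4   5   6   7   8   9  10  11  12  13
  0   T   F   F   F   F   F   F   F   F   F   F   F   F   F
  1   T   F   F   F   F   F   F   F   T   F   F   F   F   F
  2   T   T   F   F   F   F   F   F   T   T   F   F   F   F
  3   T   T   T   T   F   F   F   F   T   T   T   T   F   F
  4   T   T   T   T   T   T   T   T   T   T   T   T   T   T
  5   T   T   T   T   T   T   T   T   T   T   T   T   T   T
  6   T   T   T   T   T   T   T   T   T   T   T   T   T   T

14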